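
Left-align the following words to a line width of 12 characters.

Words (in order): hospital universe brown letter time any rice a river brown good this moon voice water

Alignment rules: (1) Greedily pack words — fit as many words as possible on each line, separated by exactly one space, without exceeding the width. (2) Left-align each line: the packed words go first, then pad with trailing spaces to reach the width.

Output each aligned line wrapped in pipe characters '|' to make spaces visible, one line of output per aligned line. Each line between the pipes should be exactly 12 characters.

Line 1: ['hospital'] (min_width=8, slack=4)
Line 2: ['universe'] (min_width=8, slack=4)
Line 3: ['brown', 'letter'] (min_width=12, slack=0)
Line 4: ['time', 'any'] (min_width=8, slack=4)
Line 5: ['rice', 'a', 'river'] (min_width=12, slack=0)
Line 6: ['brown', 'good'] (min_width=10, slack=2)
Line 7: ['this', 'moon'] (min_width=9, slack=3)
Line 8: ['voice', 'water'] (min_width=11, slack=1)

Answer: |hospital    |
|universe    |
|brown letter|
|time any    |
|rice a river|
|brown good  |
|this moon   |
|voice water |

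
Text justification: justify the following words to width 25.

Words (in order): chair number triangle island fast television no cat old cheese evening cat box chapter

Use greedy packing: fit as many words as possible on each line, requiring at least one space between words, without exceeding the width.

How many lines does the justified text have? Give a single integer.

Line 1: ['chair', 'number', 'triangle'] (min_width=21, slack=4)
Line 2: ['island', 'fast', 'television', 'no'] (min_width=25, slack=0)
Line 3: ['cat', 'old', 'cheese', 'evening'] (min_width=22, slack=3)
Line 4: ['cat', 'box', 'chapter'] (min_width=15, slack=10)
Total lines: 4

Answer: 4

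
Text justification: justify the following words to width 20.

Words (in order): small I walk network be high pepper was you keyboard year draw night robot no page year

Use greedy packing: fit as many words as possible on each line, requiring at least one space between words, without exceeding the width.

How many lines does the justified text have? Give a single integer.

Line 1: ['small', 'I', 'walk', 'network'] (min_width=20, slack=0)
Line 2: ['be', 'high', 'pepper', 'was'] (min_width=18, slack=2)
Line 3: ['you', 'keyboard', 'year'] (min_width=17, slack=3)
Line 4: ['draw', 'night', 'robot', 'no'] (min_width=19, slack=1)
Line 5: ['page', 'year'] (min_width=9, slack=11)
Total lines: 5

Answer: 5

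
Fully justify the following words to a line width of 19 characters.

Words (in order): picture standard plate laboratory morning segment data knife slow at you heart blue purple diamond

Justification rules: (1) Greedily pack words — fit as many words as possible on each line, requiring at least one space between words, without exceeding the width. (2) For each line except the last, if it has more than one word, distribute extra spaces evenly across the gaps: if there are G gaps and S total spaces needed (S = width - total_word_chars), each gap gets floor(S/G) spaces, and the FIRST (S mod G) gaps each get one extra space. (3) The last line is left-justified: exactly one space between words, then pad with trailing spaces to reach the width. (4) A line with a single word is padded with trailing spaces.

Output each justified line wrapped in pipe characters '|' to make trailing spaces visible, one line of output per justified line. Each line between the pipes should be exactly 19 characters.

Line 1: ['picture', 'standard'] (min_width=16, slack=3)
Line 2: ['plate', 'laboratory'] (min_width=16, slack=3)
Line 3: ['morning', 'segment'] (min_width=15, slack=4)
Line 4: ['data', 'knife', 'slow', 'at'] (min_width=18, slack=1)
Line 5: ['you', 'heart', 'blue'] (min_width=14, slack=5)
Line 6: ['purple', 'diamond'] (min_width=14, slack=5)

Answer: |picture    standard|
|plate    laboratory|
|morning     segment|
|data  knife slow at|
|you    heart   blue|
|purple diamond     |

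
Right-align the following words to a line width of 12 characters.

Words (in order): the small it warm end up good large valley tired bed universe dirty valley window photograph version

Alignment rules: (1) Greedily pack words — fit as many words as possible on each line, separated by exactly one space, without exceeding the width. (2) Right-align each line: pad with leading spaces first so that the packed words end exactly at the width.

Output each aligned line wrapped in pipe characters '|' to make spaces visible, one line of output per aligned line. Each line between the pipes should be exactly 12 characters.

Line 1: ['the', 'small', 'it'] (min_width=12, slack=0)
Line 2: ['warm', 'end', 'up'] (min_width=11, slack=1)
Line 3: ['good', 'large'] (min_width=10, slack=2)
Line 4: ['valley', 'tired'] (min_width=12, slack=0)
Line 5: ['bed', 'universe'] (min_width=12, slack=0)
Line 6: ['dirty', 'valley'] (min_width=12, slack=0)
Line 7: ['window'] (min_width=6, slack=6)
Line 8: ['photograph'] (min_width=10, slack=2)
Line 9: ['version'] (min_width=7, slack=5)

Answer: |the small it|
| warm end up|
|  good large|
|valley tired|
|bed universe|
|dirty valley|
|      window|
|  photograph|
|     version|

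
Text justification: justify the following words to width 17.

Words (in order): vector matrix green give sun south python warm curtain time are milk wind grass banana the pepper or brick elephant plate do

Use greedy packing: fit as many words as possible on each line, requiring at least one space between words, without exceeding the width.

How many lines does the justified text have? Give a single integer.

Line 1: ['vector', 'matrix'] (min_width=13, slack=4)
Line 2: ['green', 'give', 'sun'] (min_width=14, slack=3)
Line 3: ['south', 'python', 'warm'] (min_width=17, slack=0)
Line 4: ['curtain', 'time', 'are'] (min_width=16, slack=1)
Line 5: ['milk', 'wind', 'grass'] (min_width=15, slack=2)
Line 6: ['banana', 'the', 'pepper'] (min_width=17, slack=0)
Line 7: ['or', 'brick', 'elephant'] (min_width=17, slack=0)
Line 8: ['plate', 'do'] (min_width=8, slack=9)
Total lines: 8

Answer: 8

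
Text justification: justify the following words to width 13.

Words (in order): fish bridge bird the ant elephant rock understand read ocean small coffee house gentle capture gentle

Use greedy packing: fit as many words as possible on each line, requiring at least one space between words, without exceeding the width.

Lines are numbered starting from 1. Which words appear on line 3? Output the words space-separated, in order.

Line 1: ['fish', 'bridge'] (min_width=11, slack=2)
Line 2: ['bird', 'the', 'ant'] (min_width=12, slack=1)
Line 3: ['elephant', 'rock'] (min_width=13, slack=0)
Line 4: ['understand'] (min_width=10, slack=3)
Line 5: ['read', 'ocean'] (min_width=10, slack=3)
Line 6: ['small', 'coffee'] (min_width=12, slack=1)
Line 7: ['house', 'gentle'] (min_width=12, slack=1)
Line 8: ['capture'] (min_width=7, slack=6)
Line 9: ['gentle'] (min_width=6, slack=7)

Answer: elephant rock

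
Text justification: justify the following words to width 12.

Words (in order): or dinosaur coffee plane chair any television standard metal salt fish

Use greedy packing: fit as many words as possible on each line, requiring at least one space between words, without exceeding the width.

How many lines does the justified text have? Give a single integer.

Line 1: ['or', 'dinosaur'] (min_width=11, slack=1)
Line 2: ['coffee', 'plane'] (min_width=12, slack=0)
Line 3: ['chair', 'any'] (min_width=9, slack=3)
Line 4: ['television'] (min_width=10, slack=2)
Line 5: ['standard'] (min_width=8, slack=4)
Line 6: ['metal', 'salt'] (min_width=10, slack=2)
Line 7: ['fish'] (min_width=4, slack=8)
Total lines: 7

Answer: 7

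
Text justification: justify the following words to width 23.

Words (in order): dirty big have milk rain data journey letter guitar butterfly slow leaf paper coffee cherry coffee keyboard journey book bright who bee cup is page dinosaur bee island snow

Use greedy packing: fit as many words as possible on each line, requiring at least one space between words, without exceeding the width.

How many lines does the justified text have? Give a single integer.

Answer: 9

Derivation:
Line 1: ['dirty', 'big', 'have', 'milk'] (min_width=19, slack=4)
Line 2: ['rain', 'data', 'journey'] (min_width=17, slack=6)
Line 3: ['letter', 'guitar', 'butterfly'] (min_width=23, slack=0)
Line 4: ['slow', 'leaf', 'paper', 'coffee'] (min_width=22, slack=1)
Line 5: ['cherry', 'coffee', 'keyboard'] (min_width=22, slack=1)
Line 6: ['journey', 'book', 'bright', 'who'] (min_width=23, slack=0)
Line 7: ['bee', 'cup', 'is', 'page'] (min_width=15, slack=8)
Line 8: ['dinosaur', 'bee', 'island'] (min_width=19, slack=4)
Line 9: ['snow'] (min_width=4, slack=19)
Total lines: 9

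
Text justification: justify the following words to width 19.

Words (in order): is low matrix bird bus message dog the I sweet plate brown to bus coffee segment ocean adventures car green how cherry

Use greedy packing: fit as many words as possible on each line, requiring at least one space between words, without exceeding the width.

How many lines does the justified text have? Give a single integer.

Answer: 7

Derivation:
Line 1: ['is', 'low', 'matrix', 'bird'] (min_width=18, slack=1)
Line 2: ['bus', 'message', 'dog', 'the'] (min_width=19, slack=0)
Line 3: ['I', 'sweet', 'plate', 'brown'] (min_width=19, slack=0)
Line 4: ['to', 'bus', 'coffee'] (min_width=13, slack=6)
Line 5: ['segment', 'ocean'] (min_width=13, slack=6)
Line 6: ['adventures', 'car'] (min_width=14, slack=5)
Line 7: ['green', 'how', 'cherry'] (min_width=16, slack=3)
Total lines: 7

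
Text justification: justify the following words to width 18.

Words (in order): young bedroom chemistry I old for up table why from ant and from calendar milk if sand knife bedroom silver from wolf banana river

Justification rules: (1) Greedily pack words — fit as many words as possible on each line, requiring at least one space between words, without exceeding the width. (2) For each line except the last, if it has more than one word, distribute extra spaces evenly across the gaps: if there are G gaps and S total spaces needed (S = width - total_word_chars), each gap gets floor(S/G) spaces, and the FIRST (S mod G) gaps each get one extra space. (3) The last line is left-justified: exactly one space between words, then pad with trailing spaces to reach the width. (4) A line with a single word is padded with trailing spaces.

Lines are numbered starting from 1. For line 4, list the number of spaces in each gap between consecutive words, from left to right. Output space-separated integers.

Line 1: ['young', 'bedroom'] (min_width=13, slack=5)
Line 2: ['chemistry', 'I', 'old'] (min_width=15, slack=3)
Line 3: ['for', 'up', 'table', 'why'] (min_width=16, slack=2)
Line 4: ['from', 'ant', 'and', 'from'] (min_width=17, slack=1)
Line 5: ['calendar', 'milk', 'if'] (min_width=16, slack=2)
Line 6: ['sand', 'knife', 'bedroom'] (min_width=18, slack=0)
Line 7: ['silver', 'from', 'wolf'] (min_width=16, slack=2)
Line 8: ['banana', 'river'] (min_width=12, slack=6)

Answer: 2 1 1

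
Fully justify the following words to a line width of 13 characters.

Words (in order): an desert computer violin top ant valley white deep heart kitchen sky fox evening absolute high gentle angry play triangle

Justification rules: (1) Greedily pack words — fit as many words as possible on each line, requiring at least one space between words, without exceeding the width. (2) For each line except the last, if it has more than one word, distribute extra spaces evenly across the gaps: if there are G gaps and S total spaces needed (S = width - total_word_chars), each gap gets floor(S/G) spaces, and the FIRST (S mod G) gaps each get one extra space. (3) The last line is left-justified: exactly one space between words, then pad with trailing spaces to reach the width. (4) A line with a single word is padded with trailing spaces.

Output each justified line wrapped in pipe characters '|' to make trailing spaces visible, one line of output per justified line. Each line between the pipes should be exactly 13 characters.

Line 1: ['an', 'desert'] (min_width=9, slack=4)
Line 2: ['computer'] (min_width=8, slack=5)
Line 3: ['violin', 'top'] (min_width=10, slack=3)
Line 4: ['ant', 'valley'] (min_width=10, slack=3)
Line 5: ['white', 'deep'] (min_width=10, slack=3)
Line 6: ['heart', 'kitchen'] (min_width=13, slack=0)
Line 7: ['sky', 'fox'] (min_width=7, slack=6)
Line 8: ['evening'] (min_width=7, slack=6)
Line 9: ['absolute', 'high'] (min_width=13, slack=0)
Line 10: ['gentle', 'angry'] (min_width=12, slack=1)
Line 11: ['play', 'triangle'] (min_width=13, slack=0)

Answer: |an     desert|
|computer     |
|violin    top|
|ant    valley|
|white    deep|
|heart kitchen|
|sky       fox|
|evening      |
|absolute high|
|gentle  angry|
|play triangle|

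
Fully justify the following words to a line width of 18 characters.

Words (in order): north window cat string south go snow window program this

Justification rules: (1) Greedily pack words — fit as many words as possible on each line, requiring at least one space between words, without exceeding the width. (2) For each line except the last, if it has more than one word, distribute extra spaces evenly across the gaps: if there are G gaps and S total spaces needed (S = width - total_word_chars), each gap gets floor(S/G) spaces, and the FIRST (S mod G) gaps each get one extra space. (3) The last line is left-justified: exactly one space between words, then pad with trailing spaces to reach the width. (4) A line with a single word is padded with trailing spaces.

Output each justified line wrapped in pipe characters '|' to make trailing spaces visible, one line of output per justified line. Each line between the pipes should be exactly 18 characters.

Line 1: ['north', 'window', 'cat'] (min_width=16, slack=2)
Line 2: ['string', 'south', 'go'] (min_width=15, slack=3)
Line 3: ['snow', 'window'] (min_width=11, slack=7)
Line 4: ['program', 'this'] (min_width=12, slack=6)

Answer: |north  window  cat|
|string   south  go|
|snow        window|
|program this      |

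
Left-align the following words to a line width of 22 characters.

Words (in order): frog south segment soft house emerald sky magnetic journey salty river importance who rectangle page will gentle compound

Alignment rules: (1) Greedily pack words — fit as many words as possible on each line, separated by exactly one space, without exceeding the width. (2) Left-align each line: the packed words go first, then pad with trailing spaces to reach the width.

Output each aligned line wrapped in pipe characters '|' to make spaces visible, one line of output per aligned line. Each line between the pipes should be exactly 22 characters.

Line 1: ['frog', 'south', 'segment'] (min_width=18, slack=4)
Line 2: ['soft', 'house', 'emerald', 'sky'] (min_width=22, slack=0)
Line 3: ['magnetic', 'journey', 'salty'] (min_width=22, slack=0)
Line 4: ['river', 'importance', 'who'] (min_width=20, slack=2)
Line 5: ['rectangle', 'page', 'will'] (min_width=19, slack=3)
Line 6: ['gentle', 'compound'] (min_width=15, slack=7)

Answer: |frog south segment    |
|soft house emerald sky|
|magnetic journey salty|
|river importance who  |
|rectangle page will   |
|gentle compound       |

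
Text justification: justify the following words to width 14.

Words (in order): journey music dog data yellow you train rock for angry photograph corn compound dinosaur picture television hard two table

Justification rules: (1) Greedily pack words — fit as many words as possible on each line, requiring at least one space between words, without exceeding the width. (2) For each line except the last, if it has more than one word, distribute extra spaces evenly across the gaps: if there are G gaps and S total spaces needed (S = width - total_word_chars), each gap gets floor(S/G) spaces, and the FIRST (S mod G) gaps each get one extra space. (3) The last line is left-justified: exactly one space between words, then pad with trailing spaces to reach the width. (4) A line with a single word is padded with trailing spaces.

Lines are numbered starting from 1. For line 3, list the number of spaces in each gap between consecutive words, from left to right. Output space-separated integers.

Line 1: ['journey', 'music'] (min_width=13, slack=1)
Line 2: ['dog', 'data'] (min_width=8, slack=6)
Line 3: ['yellow', 'you'] (min_width=10, slack=4)
Line 4: ['train', 'rock', 'for'] (min_width=14, slack=0)
Line 5: ['angry'] (min_width=5, slack=9)
Line 6: ['photograph'] (min_width=10, slack=4)
Line 7: ['corn', 'compound'] (min_width=13, slack=1)
Line 8: ['dinosaur'] (min_width=8, slack=6)
Line 9: ['picture'] (min_width=7, slack=7)
Line 10: ['television'] (min_width=10, slack=4)
Line 11: ['hard', 'two', 'table'] (min_width=14, slack=0)

Answer: 5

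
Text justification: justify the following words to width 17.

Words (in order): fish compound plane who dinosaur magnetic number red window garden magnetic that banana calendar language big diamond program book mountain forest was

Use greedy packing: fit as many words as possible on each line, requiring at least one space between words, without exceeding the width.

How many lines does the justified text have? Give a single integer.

Answer: 11

Derivation:
Line 1: ['fish', 'compound'] (min_width=13, slack=4)
Line 2: ['plane', 'who'] (min_width=9, slack=8)
Line 3: ['dinosaur', 'magnetic'] (min_width=17, slack=0)
Line 4: ['number', 'red', 'window'] (min_width=17, slack=0)
Line 5: ['garden', 'magnetic'] (min_width=15, slack=2)
Line 6: ['that', 'banana'] (min_width=11, slack=6)
Line 7: ['calendar', 'language'] (min_width=17, slack=0)
Line 8: ['big', 'diamond'] (min_width=11, slack=6)
Line 9: ['program', 'book'] (min_width=12, slack=5)
Line 10: ['mountain', 'forest'] (min_width=15, slack=2)
Line 11: ['was'] (min_width=3, slack=14)
Total lines: 11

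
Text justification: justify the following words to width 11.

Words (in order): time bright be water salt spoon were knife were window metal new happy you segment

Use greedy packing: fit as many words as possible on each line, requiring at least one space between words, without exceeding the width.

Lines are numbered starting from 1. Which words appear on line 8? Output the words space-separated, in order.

Answer: segment

Derivation:
Line 1: ['time', 'bright'] (min_width=11, slack=0)
Line 2: ['be', 'water'] (min_width=8, slack=3)
Line 3: ['salt', 'spoon'] (min_width=10, slack=1)
Line 4: ['were', 'knife'] (min_width=10, slack=1)
Line 5: ['were', 'window'] (min_width=11, slack=0)
Line 6: ['metal', 'new'] (min_width=9, slack=2)
Line 7: ['happy', 'you'] (min_width=9, slack=2)
Line 8: ['segment'] (min_width=7, slack=4)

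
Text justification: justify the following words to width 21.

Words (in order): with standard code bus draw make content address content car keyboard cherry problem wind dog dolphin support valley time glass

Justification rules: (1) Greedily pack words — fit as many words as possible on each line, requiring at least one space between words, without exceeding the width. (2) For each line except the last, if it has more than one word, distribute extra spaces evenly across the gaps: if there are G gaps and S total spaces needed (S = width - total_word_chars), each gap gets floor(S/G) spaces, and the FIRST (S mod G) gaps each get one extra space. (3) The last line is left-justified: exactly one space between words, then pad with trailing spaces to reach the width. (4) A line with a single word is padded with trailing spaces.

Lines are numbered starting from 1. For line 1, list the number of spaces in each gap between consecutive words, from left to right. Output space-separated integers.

Answer: 3 2

Derivation:
Line 1: ['with', 'standard', 'code'] (min_width=18, slack=3)
Line 2: ['bus', 'draw', 'make', 'content'] (min_width=21, slack=0)
Line 3: ['address', 'content', 'car'] (min_width=19, slack=2)
Line 4: ['keyboard', 'cherry'] (min_width=15, slack=6)
Line 5: ['problem', 'wind', 'dog'] (min_width=16, slack=5)
Line 6: ['dolphin', 'support'] (min_width=15, slack=6)
Line 7: ['valley', 'time', 'glass'] (min_width=17, slack=4)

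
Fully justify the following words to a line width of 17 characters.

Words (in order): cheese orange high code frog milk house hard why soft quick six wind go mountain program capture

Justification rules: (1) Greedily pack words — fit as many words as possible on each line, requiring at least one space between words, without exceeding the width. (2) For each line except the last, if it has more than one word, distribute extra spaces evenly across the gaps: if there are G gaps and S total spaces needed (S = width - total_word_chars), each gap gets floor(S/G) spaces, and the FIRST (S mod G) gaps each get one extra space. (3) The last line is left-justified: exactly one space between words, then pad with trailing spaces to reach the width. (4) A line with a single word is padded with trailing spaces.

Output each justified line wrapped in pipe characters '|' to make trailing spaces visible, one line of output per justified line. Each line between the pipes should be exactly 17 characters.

Answer: |cheese     orange|
|high   code  frog|
|milk  house  hard|
|why   soft  quick|
|six    wind    go|
|mountain  program|
|capture          |

Derivation:
Line 1: ['cheese', 'orange'] (min_width=13, slack=4)
Line 2: ['high', 'code', 'frog'] (min_width=14, slack=3)
Line 3: ['milk', 'house', 'hard'] (min_width=15, slack=2)
Line 4: ['why', 'soft', 'quick'] (min_width=14, slack=3)
Line 5: ['six', 'wind', 'go'] (min_width=11, slack=6)
Line 6: ['mountain', 'program'] (min_width=16, slack=1)
Line 7: ['capture'] (min_width=7, slack=10)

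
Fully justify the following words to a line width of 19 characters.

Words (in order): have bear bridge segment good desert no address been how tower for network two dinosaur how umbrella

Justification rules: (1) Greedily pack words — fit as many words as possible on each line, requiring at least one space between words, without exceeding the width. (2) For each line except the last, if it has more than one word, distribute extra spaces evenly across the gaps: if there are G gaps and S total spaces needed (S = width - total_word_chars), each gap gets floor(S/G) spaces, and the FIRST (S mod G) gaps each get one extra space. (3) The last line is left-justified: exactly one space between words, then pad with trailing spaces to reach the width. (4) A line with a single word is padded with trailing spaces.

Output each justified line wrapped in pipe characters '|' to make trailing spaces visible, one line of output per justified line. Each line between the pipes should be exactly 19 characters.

Answer: |have   bear  bridge|
|segment good desert|
|no address been how|
|tower  for  network|
|two   dinosaur  how|
|umbrella           |

Derivation:
Line 1: ['have', 'bear', 'bridge'] (min_width=16, slack=3)
Line 2: ['segment', 'good', 'desert'] (min_width=19, slack=0)
Line 3: ['no', 'address', 'been', 'how'] (min_width=19, slack=0)
Line 4: ['tower', 'for', 'network'] (min_width=17, slack=2)
Line 5: ['two', 'dinosaur', 'how'] (min_width=16, slack=3)
Line 6: ['umbrella'] (min_width=8, slack=11)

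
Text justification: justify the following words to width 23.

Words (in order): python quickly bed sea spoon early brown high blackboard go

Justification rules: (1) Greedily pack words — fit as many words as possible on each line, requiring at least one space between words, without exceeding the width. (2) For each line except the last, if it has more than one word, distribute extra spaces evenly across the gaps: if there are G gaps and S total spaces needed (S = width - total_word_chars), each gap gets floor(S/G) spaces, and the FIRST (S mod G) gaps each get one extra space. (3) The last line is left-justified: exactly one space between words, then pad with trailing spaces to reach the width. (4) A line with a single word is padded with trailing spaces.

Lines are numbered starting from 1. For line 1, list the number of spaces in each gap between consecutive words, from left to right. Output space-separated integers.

Line 1: ['python', 'quickly', 'bed', 'sea'] (min_width=22, slack=1)
Line 2: ['spoon', 'early', 'brown', 'high'] (min_width=22, slack=1)
Line 3: ['blackboard', 'go'] (min_width=13, slack=10)

Answer: 2 1 1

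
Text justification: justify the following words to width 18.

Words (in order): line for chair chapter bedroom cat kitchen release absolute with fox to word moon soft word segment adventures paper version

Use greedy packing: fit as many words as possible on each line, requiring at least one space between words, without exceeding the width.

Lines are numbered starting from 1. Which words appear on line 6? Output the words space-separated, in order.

Answer: moon soft word

Derivation:
Line 1: ['line', 'for', 'chair'] (min_width=14, slack=4)
Line 2: ['chapter', 'bedroom'] (min_width=15, slack=3)
Line 3: ['cat', 'kitchen'] (min_width=11, slack=7)
Line 4: ['release', 'absolute'] (min_width=16, slack=2)
Line 5: ['with', 'fox', 'to', 'word'] (min_width=16, slack=2)
Line 6: ['moon', 'soft', 'word'] (min_width=14, slack=4)
Line 7: ['segment', 'adventures'] (min_width=18, slack=0)
Line 8: ['paper', 'version'] (min_width=13, slack=5)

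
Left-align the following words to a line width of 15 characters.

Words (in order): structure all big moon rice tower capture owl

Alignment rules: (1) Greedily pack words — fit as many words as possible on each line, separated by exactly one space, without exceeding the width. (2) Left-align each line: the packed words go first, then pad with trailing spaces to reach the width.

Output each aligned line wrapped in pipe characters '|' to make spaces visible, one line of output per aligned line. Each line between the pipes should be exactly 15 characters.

Answer: |structure all  |
|big moon rice  |
|tower capture  |
|owl            |

Derivation:
Line 1: ['structure', 'all'] (min_width=13, slack=2)
Line 2: ['big', 'moon', 'rice'] (min_width=13, slack=2)
Line 3: ['tower', 'capture'] (min_width=13, slack=2)
Line 4: ['owl'] (min_width=3, slack=12)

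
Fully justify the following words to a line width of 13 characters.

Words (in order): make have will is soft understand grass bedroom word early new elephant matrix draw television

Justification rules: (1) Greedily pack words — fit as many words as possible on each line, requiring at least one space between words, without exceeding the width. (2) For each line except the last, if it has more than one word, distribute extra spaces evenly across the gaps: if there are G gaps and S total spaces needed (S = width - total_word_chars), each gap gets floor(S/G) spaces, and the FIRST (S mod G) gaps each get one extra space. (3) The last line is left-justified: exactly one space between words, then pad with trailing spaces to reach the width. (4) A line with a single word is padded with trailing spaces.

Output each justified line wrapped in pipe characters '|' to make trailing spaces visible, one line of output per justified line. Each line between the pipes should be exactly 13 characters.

Answer: |make     have|
|will  is soft|
|understand   |
|grass bedroom|
|word    early|
|new  elephant|
|matrix   draw|
|television   |

Derivation:
Line 1: ['make', 'have'] (min_width=9, slack=4)
Line 2: ['will', 'is', 'soft'] (min_width=12, slack=1)
Line 3: ['understand'] (min_width=10, slack=3)
Line 4: ['grass', 'bedroom'] (min_width=13, slack=0)
Line 5: ['word', 'early'] (min_width=10, slack=3)
Line 6: ['new', 'elephant'] (min_width=12, slack=1)
Line 7: ['matrix', 'draw'] (min_width=11, slack=2)
Line 8: ['television'] (min_width=10, slack=3)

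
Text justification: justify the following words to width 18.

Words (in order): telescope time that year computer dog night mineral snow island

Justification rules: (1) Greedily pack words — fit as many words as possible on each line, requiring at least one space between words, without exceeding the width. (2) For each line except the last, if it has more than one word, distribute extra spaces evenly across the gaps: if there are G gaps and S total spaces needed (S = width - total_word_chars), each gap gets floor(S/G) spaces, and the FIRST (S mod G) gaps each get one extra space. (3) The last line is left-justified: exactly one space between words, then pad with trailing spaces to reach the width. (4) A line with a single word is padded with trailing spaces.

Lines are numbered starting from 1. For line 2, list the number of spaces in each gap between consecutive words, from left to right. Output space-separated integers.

Line 1: ['telescope', 'time'] (min_width=14, slack=4)
Line 2: ['that', 'year', 'computer'] (min_width=18, slack=0)
Line 3: ['dog', 'night', 'mineral'] (min_width=17, slack=1)
Line 4: ['snow', 'island'] (min_width=11, slack=7)

Answer: 1 1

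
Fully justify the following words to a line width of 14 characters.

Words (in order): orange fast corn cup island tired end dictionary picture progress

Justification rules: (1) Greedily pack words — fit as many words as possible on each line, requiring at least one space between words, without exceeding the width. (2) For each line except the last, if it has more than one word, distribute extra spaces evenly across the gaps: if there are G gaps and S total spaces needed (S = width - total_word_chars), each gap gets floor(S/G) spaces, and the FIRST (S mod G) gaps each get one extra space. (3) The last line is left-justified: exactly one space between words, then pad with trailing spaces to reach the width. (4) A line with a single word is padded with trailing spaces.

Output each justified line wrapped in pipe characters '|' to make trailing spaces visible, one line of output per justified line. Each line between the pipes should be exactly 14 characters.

Line 1: ['orange', 'fast'] (min_width=11, slack=3)
Line 2: ['corn', 'cup'] (min_width=8, slack=6)
Line 3: ['island', 'tired'] (min_width=12, slack=2)
Line 4: ['end', 'dictionary'] (min_width=14, slack=0)
Line 5: ['picture'] (min_width=7, slack=7)
Line 6: ['progress'] (min_width=8, slack=6)

Answer: |orange    fast|
|corn       cup|
|island   tired|
|end dictionary|
|picture       |
|progress      |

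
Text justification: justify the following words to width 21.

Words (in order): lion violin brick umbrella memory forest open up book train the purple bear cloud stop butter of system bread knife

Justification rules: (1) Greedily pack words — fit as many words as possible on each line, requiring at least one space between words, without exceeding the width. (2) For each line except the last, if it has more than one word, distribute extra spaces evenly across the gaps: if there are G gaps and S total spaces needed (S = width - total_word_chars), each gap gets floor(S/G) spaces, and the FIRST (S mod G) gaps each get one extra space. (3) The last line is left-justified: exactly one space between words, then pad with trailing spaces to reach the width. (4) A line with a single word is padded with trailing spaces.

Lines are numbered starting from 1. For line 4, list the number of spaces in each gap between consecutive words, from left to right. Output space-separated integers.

Line 1: ['lion', 'violin', 'brick'] (min_width=17, slack=4)
Line 2: ['umbrella', 'memory'] (min_width=15, slack=6)
Line 3: ['forest', 'open', 'up', 'book'] (min_width=19, slack=2)
Line 4: ['train', 'the', 'purple', 'bear'] (min_width=21, slack=0)
Line 5: ['cloud', 'stop', 'butter', 'of'] (min_width=20, slack=1)
Line 6: ['system', 'bread', 'knife'] (min_width=18, slack=3)

Answer: 1 1 1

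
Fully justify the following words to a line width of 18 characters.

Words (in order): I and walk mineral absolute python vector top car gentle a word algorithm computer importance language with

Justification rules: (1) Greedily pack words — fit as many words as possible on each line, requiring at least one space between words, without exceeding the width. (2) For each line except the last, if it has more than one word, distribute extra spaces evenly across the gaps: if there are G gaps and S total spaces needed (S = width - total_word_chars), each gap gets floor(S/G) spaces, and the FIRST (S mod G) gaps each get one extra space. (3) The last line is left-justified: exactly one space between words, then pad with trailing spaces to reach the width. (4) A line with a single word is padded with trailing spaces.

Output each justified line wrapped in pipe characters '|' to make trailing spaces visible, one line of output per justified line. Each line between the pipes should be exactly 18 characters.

Line 1: ['I', 'and', 'walk', 'mineral'] (min_width=18, slack=0)
Line 2: ['absolute', 'python'] (min_width=15, slack=3)
Line 3: ['vector', 'top', 'car'] (min_width=14, slack=4)
Line 4: ['gentle', 'a', 'word'] (min_width=13, slack=5)
Line 5: ['algorithm', 'computer'] (min_width=18, slack=0)
Line 6: ['importance'] (min_width=10, slack=8)
Line 7: ['language', 'with'] (min_width=13, slack=5)

Answer: |I and walk mineral|
|absolute    python|
|vector   top   car|
|gentle    a   word|
|algorithm computer|
|importance        |
|language with     |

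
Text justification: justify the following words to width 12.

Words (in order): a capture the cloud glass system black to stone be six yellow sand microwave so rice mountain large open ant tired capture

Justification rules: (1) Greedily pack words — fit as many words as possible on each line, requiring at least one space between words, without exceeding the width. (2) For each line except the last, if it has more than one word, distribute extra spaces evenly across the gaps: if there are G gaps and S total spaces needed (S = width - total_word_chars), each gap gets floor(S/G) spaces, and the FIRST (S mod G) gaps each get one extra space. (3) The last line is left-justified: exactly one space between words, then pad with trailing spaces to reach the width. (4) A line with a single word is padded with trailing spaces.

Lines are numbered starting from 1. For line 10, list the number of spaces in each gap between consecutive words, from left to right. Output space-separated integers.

Line 1: ['a', 'capture'] (min_width=9, slack=3)
Line 2: ['the', 'cloud'] (min_width=9, slack=3)
Line 3: ['glass', 'system'] (min_width=12, slack=0)
Line 4: ['black', 'to'] (min_width=8, slack=4)
Line 5: ['stone', 'be', 'six'] (min_width=12, slack=0)
Line 6: ['yellow', 'sand'] (min_width=11, slack=1)
Line 7: ['microwave', 'so'] (min_width=12, slack=0)
Line 8: ['rice'] (min_width=4, slack=8)
Line 9: ['mountain'] (min_width=8, slack=4)
Line 10: ['large', 'open'] (min_width=10, slack=2)
Line 11: ['ant', 'tired'] (min_width=9, slack=3)
Line 12: ['capture'] (min_width=7, slack=5)

Answer: 3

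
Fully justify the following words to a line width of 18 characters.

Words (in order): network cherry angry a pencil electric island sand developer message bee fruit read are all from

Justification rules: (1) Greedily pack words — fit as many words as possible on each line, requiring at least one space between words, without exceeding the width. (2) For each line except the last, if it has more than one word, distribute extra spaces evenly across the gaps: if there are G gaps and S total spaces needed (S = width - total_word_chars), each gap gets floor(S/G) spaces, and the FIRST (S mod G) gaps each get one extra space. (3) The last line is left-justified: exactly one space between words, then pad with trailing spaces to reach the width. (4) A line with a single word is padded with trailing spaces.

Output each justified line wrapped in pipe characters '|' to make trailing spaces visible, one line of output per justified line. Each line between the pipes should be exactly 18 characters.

Answer: |network     cherry|
|angry   a   pencil|
|electric    island|
|sand     developer|
|message  bee fruit|
|read are all from |

Derivation:
Line 1: ['network', 'cherry'] (min_width=14, slack=4)
Line 2: ['angry', 'a', 'pencil'] (min_width=14, slack=4)
Line 3: ['electric', 'island'] (min_width=15, slack=3)
Line 4: ['sand', 'developer'] (min_width=14, slack=4)
Line 5: ['message', 'bee', 'fruit'] (min_width=17, slack=1)
Line 6: ['read', 'are', 'all', 'from'] (min_width=17, slack=1)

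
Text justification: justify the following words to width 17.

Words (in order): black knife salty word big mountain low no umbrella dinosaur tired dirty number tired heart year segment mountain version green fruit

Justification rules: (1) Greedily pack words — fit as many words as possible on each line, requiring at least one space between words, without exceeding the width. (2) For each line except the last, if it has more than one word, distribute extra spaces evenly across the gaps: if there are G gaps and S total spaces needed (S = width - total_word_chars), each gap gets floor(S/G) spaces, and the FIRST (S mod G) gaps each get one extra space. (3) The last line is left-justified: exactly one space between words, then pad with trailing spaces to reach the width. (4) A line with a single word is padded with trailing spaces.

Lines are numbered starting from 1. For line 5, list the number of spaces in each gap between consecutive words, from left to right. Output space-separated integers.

Line 1: ['black', 'knife', 'salty'] (min_width=17, slack=0)
Line 2: ['word', 'big', 'mountain'] (min_width=17, slack=0)
Line 3: ['low', 'no', 'umbrella'] (min_width=15, slack=2)
Line 4: ['dinosaur', 'tired'] (min_width=14, slack=3)
Line 5: ['dirty', 'number'] (min_width=12, slack=5)
Line 6: ['tired', 'heart', 'year'] (min_width=16, slack=1)
Line 7: ['segment', 'mountain'] (min_width=16, slack=1)
Line 8: ['version', 'green'] (min_width=13, slack=4)
Line 9: ['fruit'] (min_width=5, slack=12)

Answer: 6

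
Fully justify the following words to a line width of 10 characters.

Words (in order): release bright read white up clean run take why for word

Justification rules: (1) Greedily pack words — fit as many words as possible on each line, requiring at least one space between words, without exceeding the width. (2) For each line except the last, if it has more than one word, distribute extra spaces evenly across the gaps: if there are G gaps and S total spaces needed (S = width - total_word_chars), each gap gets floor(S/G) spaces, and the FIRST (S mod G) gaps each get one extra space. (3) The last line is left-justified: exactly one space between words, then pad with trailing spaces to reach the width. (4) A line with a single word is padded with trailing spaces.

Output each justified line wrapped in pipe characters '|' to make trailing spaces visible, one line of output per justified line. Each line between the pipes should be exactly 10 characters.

Answer: |release   |
|bright    |
|read white|
|up   clean|
|run   take|
|why    for|
|word      |

Derivation:
Line 1: ['release'] (min_width=7, slack=3)
Line 2: ['bright'] (min_width=6, slack=4)
Line 3: ['read', 'white'] (min_width=10, slack=0)
Line 4: ['up', 'clean'] (min_width=8, slack=2)
Line 5: ['run', 'take'] (min_width=8, slack=2)
Line 6: ['why', 'for'] (min_width=7, slack=3)
Line 7: ['word'] (min_width=4, slack=6)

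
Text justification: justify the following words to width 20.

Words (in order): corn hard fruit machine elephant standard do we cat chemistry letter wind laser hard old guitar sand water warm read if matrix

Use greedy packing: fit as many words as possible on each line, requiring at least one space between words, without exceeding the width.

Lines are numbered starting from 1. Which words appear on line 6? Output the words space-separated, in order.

Line 1: ['corn', 'hard', 'fruit'] (min_width=15, slack=5)
Line 2: ['machine', 'elephant'] (min_width=16, slack=4)
Line 3: ['standard', 'do', 'we', 'cat'] (min_width=18, slack=2)
Line 4: ['chemistry', 'letter'] (min_width=16, slack=4)
Line 5: ['wind', 'laser', 'hard', 'old'] (min_width=19, slack=1)
Line 6: ['guitar', 'sand', 'water'] (min_width=17, slack=3)
Line 7: ['warm', 'read', 'if', 'matrix'] (min_width=19, slack=1)

Answer: guitar sand water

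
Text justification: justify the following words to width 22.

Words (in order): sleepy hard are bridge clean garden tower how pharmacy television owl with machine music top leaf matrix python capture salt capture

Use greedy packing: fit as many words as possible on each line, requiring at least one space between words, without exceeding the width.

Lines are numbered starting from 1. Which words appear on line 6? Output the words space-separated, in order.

Line 1: ['sleepy', 'hard', 'are', 'bridge'] (min_width=22, slack=0)
Line 2: ['clean', 'garden', 'tower', 'how'] (min_width=22, slack=0)
Line 3: ['pharmacy', 'television'] (min_width=19, slack=3)
Line 4: ['owl', 'with', 'machine', 'music'] (min_width=22, slack=0)
Line 5: ['top', 'leaf', 'matrix', 'python'] (min_width=22, slack=0)
Line 6: ['capture', 'salt', 'capture'] (min_width=20, slack=2)

Answer: capture salt capture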